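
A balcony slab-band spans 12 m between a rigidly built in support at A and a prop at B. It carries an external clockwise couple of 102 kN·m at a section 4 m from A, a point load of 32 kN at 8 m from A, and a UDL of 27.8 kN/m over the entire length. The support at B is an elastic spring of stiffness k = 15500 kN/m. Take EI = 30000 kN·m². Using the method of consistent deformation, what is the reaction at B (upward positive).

R_B = 148.3 kN

Take the reaction at B as the redundant and release it; the primary structure is a cantilever fixed at A.
Deflection at B on the released cantilever, summing each load's contribution:
  clockwise couple 102 at a = 4: M₀a(2L − a)/(2EI) = 4080/EI
  point load 32 at a = 8: Pa²(3L − a)/(6EI) = 9557/EI
  UDL 27.8: wL⁴/(8EI) = 72058/EI
  δ_0 = 85695/EI
Tip deflection under a unit load at B: L³/(3EI) = 576/EI.
With EI = 30000 kN·m²: δ_0 = 2.8565 m and δ_{BB} = 0.0192 m/kN.
Compatibility — the spring shortens by R_B/k under the reaction it provides: δ_0 − R_B·δ_{BB} = R_B/k. With 1/k = 0.000065 m/kN, R_B = δ_0 / (δ_{BB} + 1/k) = 2.8565 / (0.0192 + 0.000065) = 148.3 kN.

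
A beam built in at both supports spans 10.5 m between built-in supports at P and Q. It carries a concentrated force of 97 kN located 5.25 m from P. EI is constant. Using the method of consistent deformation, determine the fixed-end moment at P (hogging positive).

M_P = 127.3 kN·m

Take the two fixed-end moments M_P, M_Q as redundants; the released structure is the simple span PQ.
Simple-span end rotations at P and Q under the given loads:
  at P: point load 97 at a = 5.25: Pab(L + b)/(6LEI) = 668.4/EI
  at Q: point load 97 at a = 5.25: Pab(L + a)/(6LEI) = 668.4/EI
  θ_P0 = 668.4/EI,  θ_Q0 = 668.4/EI
Flexibility coefficients: a unit moment at one end gives L/(3EI) there and L/(6EI) at the far end, so f₁₁ = f₂₂ = 3.5/EI and f₁₂ = f₂₁ = 1.75/EI.
Compatibility — zero rotation at each built-in end:
  3.5 M_P + 1.75 M_Q = 668.4
  1.75 M_P + 3.5 M_Q = 668.4
Solving the pair gives M_P = 127.3 kN·m and M_Q = 127.3 kN·m (hogging).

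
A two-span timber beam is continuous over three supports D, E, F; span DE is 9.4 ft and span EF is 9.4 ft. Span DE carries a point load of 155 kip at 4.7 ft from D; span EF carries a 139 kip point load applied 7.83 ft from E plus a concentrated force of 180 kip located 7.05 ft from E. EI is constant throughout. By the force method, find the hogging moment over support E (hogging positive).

Insert a hinge at E; M_E is the redundant, and each span becomes simply supported.
Discontinuity in slope at E on the released structure — sum the simple-span end rotations:
  span DE: point load 155 at a = 4.7: Pab(L + a)/(6LEI) = 856/EI
  span EF: point load 139 at a = 7.83: Pab(L + b)/(6LEI) = 332.4/EI
  span EF: point load 180 at a = 7.05: Pab(L + b)/(6LEI) = 621.3/EI
  relative rotation θ_0 = (856 + 953.6)/EI = 1810/EI
A unit hogging moment at E produces rotation L₁/(3EI) + L₂/(3EI) = 6.267/EI.
Slope continuity at E: θ_0 = M_E·6.267/EI, so M_E = 1810/6.267 = 288.8 kip·ft (hogging).

M_E = 288.8 kip·ft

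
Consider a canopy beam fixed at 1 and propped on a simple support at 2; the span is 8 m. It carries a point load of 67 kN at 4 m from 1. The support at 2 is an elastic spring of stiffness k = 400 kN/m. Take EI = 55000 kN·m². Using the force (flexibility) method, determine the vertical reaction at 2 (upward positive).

Remove the prop at 2; the released (primary) structure is a cantilever built in at 1.
Downward deflection at the released point 2 due to the loads:
  point load 67 at a = 4: Pa²(3L − a)/(6EI) = 3573/EI
Tip deflection under a unit load at 2: L³/(3EI) = 170.7/EI.
With EI = 55000 kN·m²: δ_0 = 0.06497 m and δ_{22} = 0.003103 m/kN.
Compatibility — the spring shortens by R_2/k under the reaction it provides: δ_0 − R_2·δ_{22} = R_2/k. With 1/k = 0.0025 m/kN, R_2 = δ_0 / (δ_{22} + 1/k) = 0.06497 / (0.003103 + 0.0025) = 11.6 kN.

R_2 = 11.6 kN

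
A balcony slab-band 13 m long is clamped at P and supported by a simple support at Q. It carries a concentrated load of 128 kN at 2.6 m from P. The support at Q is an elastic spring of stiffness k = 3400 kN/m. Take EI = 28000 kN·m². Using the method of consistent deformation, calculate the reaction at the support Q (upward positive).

Take the reaction at Q as the redundant and release it; the primary structure is a cantilever fixed at P.
Free-end deflection of the primary structure under the applied loading (downward +):
  point load 128 at a = 2.6: Pa²(3L − a)/(6EI) = 5249/EI
Flexibility coefficient — unit upward force at Q: δ_{QQ} = L³/(3EI) = 732.3/EI.
With EI = 28000 kN·m²: δ_0 = 0.18748 m and δ_{QQ} = 0.026155 m/kN.
Compatibility — the spring shortens by R_Q/k under the reaction it provides: δ_0 − R_Q·δ_{QQ} = R_Q/k. With 1/k = 0.000294 m/kN, R_Q = δ_0 / (δ_{QQ} + 1/k) = 0.18748 / (0.026155 + 0.000294) = 7.088 kN.

R_Q = 7.088 kN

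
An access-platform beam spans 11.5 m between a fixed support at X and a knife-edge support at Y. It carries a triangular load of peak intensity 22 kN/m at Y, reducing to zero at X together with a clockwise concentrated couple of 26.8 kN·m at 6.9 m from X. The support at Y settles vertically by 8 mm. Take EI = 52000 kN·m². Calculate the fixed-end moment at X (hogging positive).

M_X = 172.2 kN·m

Release the roller at Y. Primary structure: cantilever fixed at X.
Deflection at Y on the released cantilever, summing each load's contribution:
  triangular load, peak 22 at the free end: 11w₀L⁴/(120EI) = 35272/EI
  clockwise couple 26.8 at a = 6.9: M₀a(2L − a)/(2EI) = 1489/EI
  δ_0 = 36760/EI
Tip deflection under a unit load at Y: L³/(3EI) = 507/EI.
With EI = 52000 kN·m²: δ_0 = 0.70693 m and δ_{YY} = 0.009749 m/kN.
Compatibility — the beam at Y must follow the support down by 0.008 m: δ_0 − R_Y·δ_{YY} = 0.008, so R_Y = (0.70693 − 0.008)/0.009749 = 71.69 kN.
Moment equilibrium about X: M_X = Σ(load moments about X) − R_Y·L = 996.6 − 71.69×11.5 = 172.2 kN·m.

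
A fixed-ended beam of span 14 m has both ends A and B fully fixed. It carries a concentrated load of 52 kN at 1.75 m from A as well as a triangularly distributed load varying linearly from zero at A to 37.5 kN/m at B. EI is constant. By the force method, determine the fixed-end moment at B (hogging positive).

Release both end moments; the primary structure is a simply-supported span AB with redundants M_A and M_B.
On the primary (simply-supported) span, the end slopes from the loading are:
  at A: point load 52 at a = 1.75: Pab(L + b)/(6LEI) = 348.4/EI
  at B: point load 52 at a = 1.75: Pab(L + a)/(6LEI) = 209/EI
  at A: triangular load, peak 37.5: 7w₀L³/(360EI) = 2001/EI
  at B: triangular load, peak 37.5: w₀L³/(45EI) = 2287/EI
  θ_A0 = 2349/EI,  θ_B0 = 2496/EI
Flexibility coefficients: a unit moment at one end gives L/(3EI) there and L/(6EI) at the far end, so f₁₁ = f₂₂ = 4.667/EI and f₁₂ = f₂₁ = 2.333/EI.
Compatibility — zero rotation at each built-in end:
  4.667 M_A + 2.333 M_B = 2349
  2.333 M_A + 4.667 M_B = 2496
Solving the pair gives M_A = 314.7 kN·m and M_B = 377.5 kN·m (hogging).

M_B = 377.5 kN·m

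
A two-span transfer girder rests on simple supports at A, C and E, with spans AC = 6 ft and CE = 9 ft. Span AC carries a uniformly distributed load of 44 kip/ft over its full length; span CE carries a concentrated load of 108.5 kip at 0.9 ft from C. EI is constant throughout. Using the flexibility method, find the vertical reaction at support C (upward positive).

Insert a hinge at C; M_C is the redundant, and each span becomes simply supported.
Discontinuity in slope at C on the released structure — sum the simple-span end rotations:
  span AC: UDL 44: wL³/(24EI) = 396/EI
  span CE: point load 108.5 at a = 0.9: Pab(L + b)/(6LEI) = 250.5/EI
  relative rotation θ_0 = (396 + 250.5)/EI = 646.5/EI
A unit hogging moment at C produces rotation L₁/(3EI) + L₂/(3EI) = 5/EI.
Compatibility: M_C·(L₁+L₂)/(3EI) = θ_0, giving M_C = 129.3 kip·ft (hogging).
Span AC, ΣM about A with M_C applied at C: R_C^{AC}·6 = 792 + 129.3, so R_C^{AC} = 153.5 kip and R_A = 264 − 153.5 = 110.5 kip.
Span CE, ΣM about E: R_C^{CE}·9 = 878.9 + 129.3, so R_C^{CE} = 112 kip and R_E = 108.5 − 112 = -3.516 kip.
R_C = 153.5 + 112 = 265.6 kip.

R_C = 265.6 kip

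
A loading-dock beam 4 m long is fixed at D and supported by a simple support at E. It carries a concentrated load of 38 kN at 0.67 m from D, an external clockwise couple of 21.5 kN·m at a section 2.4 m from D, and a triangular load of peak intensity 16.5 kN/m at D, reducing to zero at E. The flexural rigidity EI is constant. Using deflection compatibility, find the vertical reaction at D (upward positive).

R_D = 56.12 kN

Remove the prop at E; the released (primary) structure is a cantilever built in at D.
Primary-structure tip deflection at E by superposition:
  point load 38 at a = 0.67: Pa²(3L − a)/(6EI) = 32.21/EI
  clockwise couple 21.5 at a = 2.4: M₀a(2L − a)/(2EI) = 144.5/EI
  triangular load, peak 16.5 at the fixed end: w₀L⁴/(30EI) = 140.8/EI
  δ_0 = 317.5/EI
Flexibility coefficient — unit upward force at E: δ_{EE} = L³/(3EI) = 21.33/EI.
The prop prevents deflection at E: R_E = δ_0/δ_{EE} = 317.5/21.33 = 14.88 kN.
Vertical equilibrium: R_D = ΣP − R_E = 71 − 14.88 = 56.12 kN.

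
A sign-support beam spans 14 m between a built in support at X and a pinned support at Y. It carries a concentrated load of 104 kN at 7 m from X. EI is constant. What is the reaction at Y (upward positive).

Choose R_Y as the redundant. The primary structure is the cantilever fixed at X.
Deflection at Y on the released cantilever, summing each load's contribution:
  point load 104 at a = 7: Pa²(3L − a)/(6EI) = 29727/EI
Tip deflection under a unit load at Y: L³/(3EI) = 914.7/EI.
The prop prevents deflection at Y: R_Y = δ_0/δ_{YY} = 29727/914.7 = 32.5 kN.

R_Y = 32.5 kN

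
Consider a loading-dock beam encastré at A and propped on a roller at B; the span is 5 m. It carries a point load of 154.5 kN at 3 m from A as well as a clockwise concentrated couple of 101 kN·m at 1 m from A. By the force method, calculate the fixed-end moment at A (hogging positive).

Remove the prop at B; the released (primary) structure is a cantilever built in at A.
Free-end deflection of the primary structure under the applied loading (downward +):
  point load 154.5 at a = 3: Pa²(3L − a)/(6EI) = 2781/EI
  clockwise couple 101 at a = 1: M₀a(2L − a)/(2EI) = 454.5/EI
  δ_0 = 3236/EI
Tip deflection under a unit load at B: L³/(3EI) = 41.67/EI.
Compatibility at B: δ_0 − R_B·δ_{BB} = 0, so R_B = 3236/41.67 = 77.65 kN.
Moment equilibrium about A: M_A = Σ(load moments about A) − R_B·L = 564.5 − 77.65×5 = 176.2 kN·m.

M_A = 176.2 kN·m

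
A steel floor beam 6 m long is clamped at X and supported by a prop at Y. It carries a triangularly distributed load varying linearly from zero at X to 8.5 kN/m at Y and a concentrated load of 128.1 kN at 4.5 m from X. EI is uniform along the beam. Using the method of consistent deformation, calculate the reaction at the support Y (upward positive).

Release the roller at Y. Primary structure: cantilever fixed at X.
Free-end deflection of the primary structure under the applied loading (downward +):
  triangular load, peak 8.5 at the free end: 11w₀L⁴/(120EI) = 1010/EI
  point load 128.1 at a = 4.5: Pa²(3L − a)/(6EI) = 5837/EI
  δ_0 = 6846/EI
Tip deflection under a unit load at Y: L³/(3EI) = 72/EI.
The prop prevents deflection at Y: R_Y = δ_0/δ_{YY} = 6846/72 = 95.09 kN.

R_Y = 95.09 kN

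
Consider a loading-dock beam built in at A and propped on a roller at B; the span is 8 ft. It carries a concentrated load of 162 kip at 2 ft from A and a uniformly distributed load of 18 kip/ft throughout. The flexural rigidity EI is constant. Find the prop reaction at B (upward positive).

R_B = 67.92 kip

Take the reaction at B as the redundant and release it; the primary structure is a cantilever fixed at A.
Free-end deflection of the primary structure under the applied loading (downward +):
  point load 162 at a = 2: Pa²(3L − a)/(6EI) = 2376/EI
  UDL 18: wL⁴/(8EI) = 9216/EI
  δ_0 = 11592/EI
Tip deflection under a unit load at B: L³/(3EI) = 170.7/EI.
The prop prevents deflection at B: R_B = δ_0/δ_{BB} = 11592/170.7 = 67.92 kip.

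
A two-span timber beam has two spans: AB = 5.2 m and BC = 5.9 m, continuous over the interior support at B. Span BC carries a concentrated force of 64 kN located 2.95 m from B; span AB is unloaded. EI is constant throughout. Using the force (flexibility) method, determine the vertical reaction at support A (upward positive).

Insert a hinge at B; M_B is the redundant, and each span becomes simply supported.
Discontinuity in slope at B on the released structure — sum the simple-span end rotations:
  span BC: point load 64 at a = 2.95: Pab(L + b)/(6LEI) = 139.2/EI
  relative rotation θ_0 = (0 + 139.2)/EI = 139.2/EI
A unit hogging moment at B produces rotation L₁/(3EI) + L₂/(3EI) = 3.7/EI.
Slope continuity at B: θ_0 = M_B·3.7/EI, so M_B = 139.2/3.7 = 37.63 kN·m (hogging).
Span AB, ΣM about A with M_B applied at B: R_B^{AB}·5.2 = 0 + 37.63, so R_B^{AB} = 7.237 kN and R_A = 0 − 7.237 = -7.237 kN.

R_A = -7.237 kN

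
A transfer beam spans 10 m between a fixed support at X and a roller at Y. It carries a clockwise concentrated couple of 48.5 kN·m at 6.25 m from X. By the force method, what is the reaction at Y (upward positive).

Remove the prop at Y; the released (primary) structure is a cantilever built in at X.
Deflection at Y on the released cantilever, summing each load's contribution:
  clockwise couple 48.5 at a = 6.25: M₀a(2L − a)/(2EI) = 2084/EI
Tip deflection under a unit load at Y: L³/(3EI) = 333.3/EI.
Compatibility at Y: δ_0 − R_Y·δ_{YY} = 0, so R_Y = 2084/333.3 = 6.252 kN.

R_Y = 6.252 kN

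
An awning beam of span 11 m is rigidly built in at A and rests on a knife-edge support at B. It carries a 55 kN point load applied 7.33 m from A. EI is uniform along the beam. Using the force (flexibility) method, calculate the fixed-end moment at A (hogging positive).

M_A = 89.69 kN·m

Choose R_B as the redundant. The primary structure is the cantilever fixed at A.
Deflection at B on the released cantilever, summing each load's contribution:
  point load 55 at a = 7.33: Pa²(3L − a)/(6EI) = 12643/EI
Flexibility coefficient — unit upward force at B: δ_{BB} = L³/(3EI) = 443.7/EI.
Compatibility at B: δ_0 − R_B·δ_{BB} = 0, so R_B = 12643/443.7 = 28.5 kN.
Moment equilibrium about A: M_A = Σ(load moments about A) − R_B·L = 403.1 − 28.5×11 = 89.69 kN·m.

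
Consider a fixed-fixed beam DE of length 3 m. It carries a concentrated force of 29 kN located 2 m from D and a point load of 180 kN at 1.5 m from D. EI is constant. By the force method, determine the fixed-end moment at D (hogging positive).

Take the two fixed-end moments M_D, M_E as redundants; the released structure is the simple span DE.
On the primary (simply-supported) span, the end slopes from the loading are:
  at D: point load 29 at a = 2: Pab(L + b)/(6LEI) = 12.89/EI
  at E: point load 29 at a = 2: Pab(L + a)/(6LEI) = 16.11/EI
  at D: point load 180 at a = 1.5: Pab(L + b)/(6LEI) = 101.2/EI
  at E: point load 180 at a = 1.5: Pab(L + a)/(6LEI) = 101.2/EI
  θ_D0 = 114.1/EI,  θ_E0 = 117.4/EI
Flexibility coefficients: a unit moment at one end gives L/(3EI) there and L/(6EI) at the far end, so f₁₁ = f₂₂ = 1/EI and f₁₂ = f₂₁ = 0.5/EI.
Compatibility — zero rotation at each built-in end:
  1 M_D + 0.5 M_E = 114.1
  0.5 M_D + 1 M_E = 117.4
Solving the pair gives M_D = 73.94 kN·m and M_E = 80.39 kN·m (hogging).

M_D = 73.94 kN·m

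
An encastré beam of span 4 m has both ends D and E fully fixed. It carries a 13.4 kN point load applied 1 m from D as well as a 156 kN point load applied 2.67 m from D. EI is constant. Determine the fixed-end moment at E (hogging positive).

M_E = 94.96 kN·m

Release both end moments; the primary structure is a simply-supported span DE with redundants M_D and M_E.
On the primary (simply-supported) span, the end slopes from the loading are:
  at D: point load 13.4 at a = 1: Pab(L + b)/(6LEI) = 11.72/EI
  at E: point load 13.4 at a = 1: Pab(L + a)/(6LEI) = 8.375/EI
  at D: point load 156 at a = 2.67: Pab(L + b)/(6LEI) = 123/EI
  at E: point load 156 at a = 2.67: Pab(L + a)/(6LEI) = 154/EI
  θ_D0 = 134.8/EI,  θ_E0 = 162.3/EI
Flexibility coefficients: a unit moment at one end gives L/(3EI) there and L/(6EI) at the far end, so f₁₁ = f₂₂ = 1.333/EI and f₁₂ = f₂₁ = 0.6667/EI.
Compatibility — zero rotation at each built-in end:
  1.333 M_D + 0.6667 M_E = 134.8
  0.6667 M_D + 1.333 M_E = 162.3
Solving the pair gives M_D = 53.59 kN·m and M_E = 94.96 kN·m (hogging).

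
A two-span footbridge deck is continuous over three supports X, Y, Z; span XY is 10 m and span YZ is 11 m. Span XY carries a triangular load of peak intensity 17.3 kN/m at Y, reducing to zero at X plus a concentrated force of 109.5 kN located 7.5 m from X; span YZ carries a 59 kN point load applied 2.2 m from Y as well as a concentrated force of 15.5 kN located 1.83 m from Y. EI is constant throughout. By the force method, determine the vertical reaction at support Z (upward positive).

Take M_Y as the redundant. Released structure: two simple spans XY and YZ with a hinge at Y.
End slopes at the hinge Y, treating each span as simply supported:
  span XY: triangular load, peak 17.3: w₀L³/(45EI) = 384.4/EI
  span XY: point load 109.5 at a = 7.5: Pab(L + a)/(6LEI) = 598.8/EI
  span YZ: point load 59 at a = 2.2: Pab(L + b)/(6LEI) = 342.7/EI
  span YZ: point load 15.5 at a = 1.83: Pab(L + b)/(6LEI) = 79.49/EI
  relative rotation θ_0 = (983.3 + 422.2)/EI = 1405/EI
A unit hogging moment at Y produces rotation L₁/(3EI) + L₂/(3EI) = 7/EI.
Slope continuity at Y: θ_0 = M_Y·7/EI, so M_Y = 1405/7 = 200.8 kN·m (hogging).
Span YZ, ΣM about Z: R_Y^{YZ}·11 = 661.3 + 200.8, so R_Y^{YZ} = 78.37 kN and R_Z = 74.5 − 78.37 = -3.874 kN.

R_Z = -3.874 kN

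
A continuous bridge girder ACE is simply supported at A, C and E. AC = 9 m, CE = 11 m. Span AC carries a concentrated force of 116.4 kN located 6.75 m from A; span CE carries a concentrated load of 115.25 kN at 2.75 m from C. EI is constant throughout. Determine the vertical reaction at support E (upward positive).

Insert a hinge at C; M_C is the redundant, and each span becomes simply supported.
Discontinuity in slope at C on the released structure — sum the simple-span end rotations:
  span AC: point load 116.4 at a = 6.75: Pab(L + a)/(6LEI) = 515.6/EI
  span CE: point load 115.25 at a = 2.75: Pab(L + b)/(6LEI) = 762.6/EI
  relative rotation θ_0 = (515.6 + 762.6)/EI = 1278/EI
A unit hogging moment at C produces rotation L₁/(3EI) + L₂/(3EI) = 6.667/EI.
Slope continuity at C: θ_0 = M_C·6.667/EI, so M_C = 1278/6.667 = 191.7 kN·m (hogging).
Span CE, ΣM about E: R_C^{CE}·11 = 950.8 + 191.7, so R_C^{CE} = 103.9 kN and R_E = 115.2 − 103.9 = 11.38 kN.

R_E = 11.38 kN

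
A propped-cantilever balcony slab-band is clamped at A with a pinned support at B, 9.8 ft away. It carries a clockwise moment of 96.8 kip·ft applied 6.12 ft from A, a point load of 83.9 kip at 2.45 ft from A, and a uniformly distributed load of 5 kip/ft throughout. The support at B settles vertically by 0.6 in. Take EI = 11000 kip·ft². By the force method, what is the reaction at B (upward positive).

Choose R_B as the redundant. The primary structure is the cantilever fixed at A.
Free-end deflection of the primary structure under the applied loading (downward +):
  clockwise couple 96.8 at a = 6.12: M₀a(2L − a)/(2EI) = 3993/EI
  point load 83.9 at a = 2.45: Pa²(3L − a)/(6EI) = 2262/EI
  UDL 5: wL⁴/(8EI) = 5765/EI
  δ_0 = 12020/EI
Flexibility coefficient — unit upward force at B: δ_{BB} = L³/(3EI) = 313.7/EI.
With EI = 11000 kip·ft²: δ_0 = 1.0927 ft and δ_{BB} = 0.028521 ft/kip.
Compatibility — the beam at B must follow the support down by 0.05 ft: δ_0 − R_B·δ_{BB} = 0.05, so R_B = (1.0927 − 0.05)/0.028521 = 36.56 kip.

R_B = 36.56 kip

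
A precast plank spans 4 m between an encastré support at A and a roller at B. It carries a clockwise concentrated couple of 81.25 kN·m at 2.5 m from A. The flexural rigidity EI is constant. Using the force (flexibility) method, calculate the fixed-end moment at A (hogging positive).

M_A = -23.49 kN·m

Release the roller at B. Primary structure: cantilever fixed at A.
Downward deflection at the released point B due to the loads:
  clockwise couple 81.25 at a = 2.5: M₀a(2L − a)/(2EI) = 558.6/EI
Tip deflection under a unit load at B: L³/(3EI) = 21.33/EI.
The prop prevents deflection at B: R_B = δ_0/δ_{BB} = 558.6/21.33 = 26.18 kN.
Moment equilibrium about A: M_A = Σ(load moments about A) − R_B·L = 81.25 − 26.18×4 = -23.49 kN·m.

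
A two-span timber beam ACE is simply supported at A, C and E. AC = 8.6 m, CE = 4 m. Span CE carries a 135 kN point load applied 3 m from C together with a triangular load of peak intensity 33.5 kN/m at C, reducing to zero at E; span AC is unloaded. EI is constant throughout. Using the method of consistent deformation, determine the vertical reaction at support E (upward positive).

R_E = 115.7 kN

Insert a hinge at C; M_C is the redundant, and each span becomes simply supported.
End slopes at the hinge C, treating each span as simply supported:
  span CE: point load 135 at a = 3: Pab(L + b)/(6LEI) = 84.38/EI
  span CE: triangular load, peak 33.5: w₀L³/(45EI) = 47.64/EI
  relative rotation θ_0 = (0 + 132)/EI = 132/EI
A unit hogging moment at C produces rotation L₁/(3EI) + L₂/(3EI) = 4.2/EI.
Slope continuity at C: θ_0 = M_C·4.2/EI, so M_C = 132/4.2 = 31.43 kN·m (hogging).
Span CE, ΣM about E: R_C^{CE}·4 = 313.7 + 31.43, so R_C^{CE} = 86.27 kN and R_E = 202 − 86.27 = 115.7 kN.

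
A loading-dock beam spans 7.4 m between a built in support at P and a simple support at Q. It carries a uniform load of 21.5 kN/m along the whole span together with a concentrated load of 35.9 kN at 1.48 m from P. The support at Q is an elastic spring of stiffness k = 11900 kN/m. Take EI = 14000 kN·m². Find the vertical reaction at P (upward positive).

Take the reaction at Q as the redundant and release it; the primary structure is a cantilever fixed at P.
Downward deflection at the released point Q due to the loads:
  UDL 21.5: wL⁴/(8EI) = 8059/EI
  point load 35.9 at a = 1.48: Pa²(3L − a)/(6EI) = 271.6/EI
  δ_0 = 8330/EI
Flexibility coefficient — unit upward force at Q: δ_{QQ} = L³/(3EI) = 135.1/EI.
With EI = 14000 kN·m²: δ_0 = 0.59503 m and δ_{QQ} = 0.009648 m/kN.
Compatibility — the spring shortens by R_Q/k under the reaction it provides: δ_0 − R_Q·δ_{QQ} = R_Q/k. With 1/k = 0.000084 m/kN, R_Q = δ_0 / (δ_{QQ} + 1/k) = 0.59503 / (0.009648 + 0.000084) = 61.14 kN.
Vertical equilibrium: R_P = ΣP − R_Q = 195 − 61.14 = 133.9 kN.

R_P = 133.9 kN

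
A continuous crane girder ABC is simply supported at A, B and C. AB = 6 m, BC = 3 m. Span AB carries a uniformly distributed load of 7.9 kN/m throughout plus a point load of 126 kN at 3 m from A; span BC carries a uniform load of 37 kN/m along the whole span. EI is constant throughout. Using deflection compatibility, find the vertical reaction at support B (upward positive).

Release continuity at B by inserting a hinge; the redundant is the internal moment M_B. The primary structure is two simply-supported spans AB and BC.
Discontinuity in slope at B on the released structure — sum the simple-span end rotations:
  span AB: UDL 7.9: wL³/(24EI) = 71.1/EI
  span AB: point load 126 at a = 3: Pab(L + a)/(6LEI) = 283.5/EI
  span BC: UDL 37: wL³/(24EI) = 41.62/EI
  relative rotation θ_0 = (354.6 + 41.62)/EI = 396.2/EI
A unit hogging moment at B produces rotation L₁/(3EI) + L₂/(3EI) = 3/EI.
Compatibility: M_B·(L₁+L₂)/(3EI) = θ_0, giving M_B = 132.1 kN·m (hogging).
Span AB, ΣM about A with M_B applied at B: R_B^{AB}·6 = 520.2 + 132.1, so R_B^{AB} = 108.7 kN and R_A = 173.4 − 108.7 = 64.69 kN.
Span BC, ΣM about C: R_B^{BC}·3 = 166.5 + 132.1, so R_B^{BC} = 99.53 kN and R_C = 111 − 99.53 = 11.47 kN.
R_B = 108.7 + 99.53 = 208.2 kN.

R_B = 208.2 kN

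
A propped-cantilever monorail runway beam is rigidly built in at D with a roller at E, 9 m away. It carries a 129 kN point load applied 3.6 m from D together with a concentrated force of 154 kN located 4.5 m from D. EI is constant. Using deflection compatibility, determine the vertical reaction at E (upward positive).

R_E = 74.96 kN

Take the reaction at E as the redundant and release it; the primary structure is a cantilever fixed at D.
Deflection at E on the released cantilever, summing each load's contribution:
  point load 129 at a = 3.6: Pa²(3L − a)/(6EI) = 6520/EI
  point load 154 at a = 4.5: Pa²(3L − a)/(6EI) = 11694/EI
  δ_0 = 18215/EI
Flexibility coefficient — unit upward force at E: δ_{EE} = L³/(3EI) = 243/EI.
Compatibility at E: δ_0 − R_E·δ_{EE} = 0, so R_E = 18215/243 = 74.96 kN.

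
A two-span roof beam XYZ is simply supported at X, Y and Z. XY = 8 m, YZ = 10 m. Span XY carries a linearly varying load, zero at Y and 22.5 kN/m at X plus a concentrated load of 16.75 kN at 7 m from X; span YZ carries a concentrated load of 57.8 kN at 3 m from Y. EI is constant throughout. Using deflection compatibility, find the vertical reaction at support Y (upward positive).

R_Y = 107.8 kN

Insert a hinge at Y; M_Y is the redundant, and each span becomes simply supported.
Rotations at Y on the released spans (each span's end-slope, ×1/EI):
  span XY: triangular load, peak 22.5: 7w₀L³/(360EI) = 224/EI
  span XY: point load 16.75 at a = 7: Pab(L + a)/(6LEI) = 36.64/EI
  span YZ: point load 57.8 at a = 3: Pab(L + b)/(6LEI) = 343.9/EI
  relative rotation θ_0 = (260.6 + 343.9)/EI = 604.6/EI
A unit hogging moment at Y produces rotation L₁/(3EI) + L₂/(3EI) = 6/EI.
Slope continuity at Y: θ_0 = M_Y·6/EI, so M_Y = 604.6/6 = 100.8 kN·m (hogging).
Span XY, ΣM about X with M_Y applied at Y: R_Y^{XY}·8 = 357.2 + 100.8, so R_Y^{XY} = 57.25 kN and R_X = 106.8 − 57.25 = 49.5 kN.
Span YZ, ΣM about Z: R_Y^{YZ}·10 = 404.6 + 100.8, so R_Y^{YZ} = 50.54 kN and R_Z = 57.8 − 50.54 = 7.264 kN.
R_Y = 57.25 + 50.54 = 107.8 kN.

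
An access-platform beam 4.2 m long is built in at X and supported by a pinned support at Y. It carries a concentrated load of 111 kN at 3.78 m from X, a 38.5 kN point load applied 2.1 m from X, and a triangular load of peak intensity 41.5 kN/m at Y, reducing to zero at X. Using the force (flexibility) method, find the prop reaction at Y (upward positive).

R_Y = 154.4 kN

Release the roller at Y. Primary structure: cantilever fixed at X.
Deflection at Y on the released cantilever, summing each load's contribution:
  point load 111 at a = 3.78: Pa²(3L − a)/(6EI) = 2331/EI
  point load 38.5 at a = 2.1: Pa²(3L − a)/(6EI) = 297.1/EI
  triangular load, peak 41.5 at the free end: 11w₀L⁴/(120EI) = 1184/EI
  δ_0 = 3812/EI
Tip deflection under a unit load at Y: L³/(3EI) = 24.7/EI.
Compatibility at Y: δ_0 − R_Y·δ_{YY} = 0, so R_Y = 3812/24.7 = 154.4 kN.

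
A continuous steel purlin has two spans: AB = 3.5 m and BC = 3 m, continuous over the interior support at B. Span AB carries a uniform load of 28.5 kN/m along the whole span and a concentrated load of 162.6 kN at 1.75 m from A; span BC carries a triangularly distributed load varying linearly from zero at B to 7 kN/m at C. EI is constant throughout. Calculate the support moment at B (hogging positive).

M_B = 82.65 kN·m

Release continuity at B by inserting a hinge; the redundant is the internal moment M_B. The primary structure is two simply-supported spans AB and BC.
Rotations at B on the released spans (each span's end-slope, ×1/EI):
  span AB: UDL 28.5: wL³/(24EI) = 50.91/EI
  span AB: point load 162.6 at a = 1.75: Pab(L + a)/(6LEI) = 124.5/EI
  span BC: triangular load, peak 7: 7w₀L³/(360EI) = 3.675/EI
  relative rotation θ_0 = (175.4 + 3.675)/EI = 179.1/EI
A unit hogging moment at B produces rotation L₁/(3EI) + L₂/(3EI) = 2.167/EI.
Slope continuity at B: θ_0 = M_B·2.167/EI, so M_B = 179.1/2.167 = 82.65 kN·m (hogging).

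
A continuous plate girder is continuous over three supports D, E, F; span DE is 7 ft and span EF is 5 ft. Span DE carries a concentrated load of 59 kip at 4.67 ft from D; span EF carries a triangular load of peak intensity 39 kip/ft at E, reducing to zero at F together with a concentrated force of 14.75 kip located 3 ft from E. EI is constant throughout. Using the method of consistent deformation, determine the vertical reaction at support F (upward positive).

Take M_E as the redundant. Released structure: two simple spans DE and EF with a hinge at E.
Rotations at E on the released spans (each span's end-slope, ×1/EI):
  span DE: point load 59 at a = 4.67: Pab(L + a)/(6LEI) = 178.4/EI
  span EF: triangular load, peak 39: w₀L³/(45EI) = 108.3/EI
  span EF: point load 14.75 at a = 3: Pab(L + b)/(6LEI) = 20.65/EI
  relative rotation θ_0 = (178.4 + 129)/EI = 307.4/EI
A unit hogging moment at E produces rotation L₁/(3EI) + L₂/(3EI) = 4/EI.
Slope continuity at E: θ_0 = M_E·4/EI, so M_E = 307.4/4 = 76.84 kip·ft (hogging).
Span EF, ΣM about F: R_E^{EF}·5 = 354.5 + 76.84, so R_E^{EF} = 86.27 kip and R_F = 112.2 − 86.27 = 25.98 kip.

R_F = 25.98 kip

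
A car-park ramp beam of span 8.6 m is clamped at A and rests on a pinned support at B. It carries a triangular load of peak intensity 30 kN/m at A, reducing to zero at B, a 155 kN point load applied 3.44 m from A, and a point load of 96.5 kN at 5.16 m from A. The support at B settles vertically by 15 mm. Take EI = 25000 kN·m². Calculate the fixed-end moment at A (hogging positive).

M_A = 558.5 kN·m

Remove the prop at B; the released (primary) structure is a cantilever built in at A.
Primary-structure tip deflection at B by superposition:
  triangular load, peak 30 at the fixed end: w₀L⁴/(30EI) = 5470/EI
  point load 155 at a = 3.44: Pa²(3L − a)/(6EI) = 6835/EI
  point load 96.5 at a = 5.16: Pa²(3L − a)/(6EI) = 8839/EI
  δ_0 = 21144/EI
Tip deflection under a unit load at B: L³/(3EI) = 212/EI.
With EI = 25000 kN·m²: δ_0 = 0.84577 m and δ_{BB} = 0.008481 m/kN.
Compatibility — the beam at B must follow the support down by 0.015 m: δ_0 − R_B·δ_{BB} = 0.015, so R_B = (0.84577 − 0.015)/0.008481 = 97.96 kN.
Moment equilibrium about A: M_A = Σ(load moments about A) − R_B·L = 1401 − 97.96×8.6 = 558.5 kN·m.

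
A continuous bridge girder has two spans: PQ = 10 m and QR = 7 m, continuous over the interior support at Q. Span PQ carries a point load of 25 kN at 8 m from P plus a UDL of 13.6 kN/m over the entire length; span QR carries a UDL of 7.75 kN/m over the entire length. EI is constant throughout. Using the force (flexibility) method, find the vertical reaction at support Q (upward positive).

Release continuity at Q by inserting a hinge; the redundant is the internal moment M_Q. The primary structure is two simply-supported spans PQ and QR.
Rotations at Q on the released spans (each span's end-slope, ×1/EI):
  span PQ: point load 25 at a = 8: Pab(L + a)/(6LEI) = 120/EI
  span PQ: UDL 13.6: wL³/(24EI) = 566.7/EI
  span QR: UDL 7.75: wL³/(24EI) = 110.8/EI
  relative rotation θ_0 = (686.7 + 110.8)/EI = 797.4/EI
A unit hogging moment at Q produces rotation L₁/(3EI) + L₂/(3EI) = 5.667/EI.
Slope continuity at Q: θ_0 = M_Q·5.667/EI, so M_Q = 797.4/5.667 = 140.7 kN·m (hogging).
Span PQ, ΣM about P with M_Q applied at Q: R_Q^{PQ}·10 = 880 + 140.7, so R_Q^{PQ} = 102.1 kN and R_P = 161 − 102.1 = 58.93 kN.
Span QR, ΣM about R: R_Q^{QR}·7 = 189.9 + 140.7, so R_Q^{QR} = 47.23 kN and R_R = 54.25 − 47.23 = 7.022 kN.
R_Q = 102.1 + 47.23 = 149.3 kN.

R_Q = 149.3 kN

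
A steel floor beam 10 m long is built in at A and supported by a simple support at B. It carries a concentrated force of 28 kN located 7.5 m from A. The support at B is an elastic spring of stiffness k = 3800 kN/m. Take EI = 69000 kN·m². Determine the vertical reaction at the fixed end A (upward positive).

R_A = 11.2 kN

Take the reaction at B as the redundant and release it; the primary structure is a cantilever fixed at A.
Downward deflection at the released point B due to the loads:
  point load 28 at a = 7.5: Pa²(3L − a)/(6EI) = 5906/EI
Flexibility coefficient — unit upward force at B: δ_{BB} = L³/(3EI) = 333.3/EI.
With EI = 69000 kN·m²: δ_0 = 0.085598 m and δ_{BB} = 0.004831 m/kN.
Compatibility — the spring shortens by R_B/k under the reaction it provides: δ_0 − R_B·δ_{BB} = R_B/k. With 1/k = 0.000263 m/kN, R_B = δ_0 / (δ_{BB} + 1/k) = 0.085598 / (0.004831 + 0.000263) = 16.8 kN.
Vertical equilibrium: R_A = ΣP − R_B = 28 − 16.8 = 11.2 kN.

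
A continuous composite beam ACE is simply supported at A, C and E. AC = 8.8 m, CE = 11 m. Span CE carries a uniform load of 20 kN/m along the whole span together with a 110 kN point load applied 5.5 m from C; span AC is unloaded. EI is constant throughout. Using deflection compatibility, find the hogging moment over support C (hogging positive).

M_C = 294.1 kN·m

Release continuity at C by inserting a hinge; the redundant is the internal moment M_C. The primary structure is two simply-supported spans AC and CE.
End slopes at the hinge C, treating each span as simply supported:
  span CE: UDL 20: wL³/(24EI) = 1109/EI
  span CE: point load 110 at a = 5.5: Pab(L + b)/(6LEI) = 831.9/EI
  relative rotation θ_0 = (0 + 1941)/EI = 1941/EI
A unit hogging moment at C produces rotation L₁/(3EI) + L₂/(3EI) = 6.6/EI.
Compatibility: M_C·(L₁+L₂)/(3EI) = θ_0, giving M_C = 294.1 kN·m (hogging).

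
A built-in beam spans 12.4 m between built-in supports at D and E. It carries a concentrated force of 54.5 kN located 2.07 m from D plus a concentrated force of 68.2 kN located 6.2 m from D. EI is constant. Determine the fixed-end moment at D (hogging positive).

Take the two fixed-end moments M_D, M_E as redundants; the released structure is the simple span DE.
Simple-span end rotations at D and E under the given loads:
  at D: point load 54.5 at a = 2.07: Pab(L + b)/(6LEI) = 356/EI
  at E: point load 54.5 at a = 2.07: Pab(L + a)/(6LEI) = 226.7/EI
  at D: point load 68.2 at a = 6.2: Pab(L + b)/(6LEI) = 655.4/EI
  at E: point load 68.2 at a = 6.2: Pab(L + a)/(6LEI) = 655.4/EI
  θ_D0 = 1011/EI,  θ_E0 = 882.1/EI
Flexibility coefficients: a unit moment at one end gives L/(3EI) there and L/(6EI) at the far end, so f₁₁ = f₂₂ = 4.133/EI and f₁₂ = f₂₁ = 2.067/EI.
Compatibility — zero rotation at each built-in end:
  4.133 M_D + 2.067 M_E = 1011
  2.067 M_D + 4.133 M_E = 882.1
Solving the pair gives M_D = 184 kN·m and M_E = 121.4 kN·m (hogging).

M_D = 184 kN·m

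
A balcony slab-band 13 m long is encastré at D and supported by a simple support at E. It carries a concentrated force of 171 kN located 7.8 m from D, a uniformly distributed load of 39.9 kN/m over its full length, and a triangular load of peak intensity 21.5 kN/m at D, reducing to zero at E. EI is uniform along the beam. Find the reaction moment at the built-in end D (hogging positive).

Release the roller at E. Primary structure: cantilever fixed at D.
Downward deflection at the released point E due to the loads:
  point load 171 at a = 7.8: Pa²(3L − a)/(6EI) = 54099/EI
  UDL 39.9: wL⁴/(8EI) = 142448/EI
  triangular load, peak 21.5 at the fixed end: w₀L⁴/(30EI) = 20469/EI
  δ_0 = 217016/EI
Flexibility coefficient — unit upward force at E: δ_{EE} = L³/(3EI) = 732.3/EI.
Compatibility at E: δ_0 − R_E·δ_{EE} = 0, so R_E = 217016/732.3 = 296.3 kN.
Moment equilibrium about D: M_D = Σ(load moments about D) − R_E·L = 5311 − 296.3×13 = 1459 kN·m.

M_D = 1459 kN·m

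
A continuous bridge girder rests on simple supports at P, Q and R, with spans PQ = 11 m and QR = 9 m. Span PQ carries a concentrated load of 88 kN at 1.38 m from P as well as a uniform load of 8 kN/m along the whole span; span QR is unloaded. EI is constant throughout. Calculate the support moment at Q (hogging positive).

M_Q = 99.42 kN·m

Take M_Q as the redundant. Released structure: two simple spans PQ and QR with a hinge at Q.
Rotations at Q on the released spans (each span's end-slope, ×1/EI):
  span PQ: point load 88 at a = 1.38: Pab(L + a)/(6LEI) = 219.1/EI
  span PQ: UDL 8: wL³/(24EI) = 443.7/EI
  relative rotation θ_0 = (662.8 + 0)/EI = 662.8/EI
A unit hogging moment at Q produces rotation L₁/(3EI) + L₂/(3EI) = 6.667/EI.
Compatibility: M_Q·(L₁+L₂)/(3EI) = θ_0, giving M_Q = 99.42 kN·m (hogging).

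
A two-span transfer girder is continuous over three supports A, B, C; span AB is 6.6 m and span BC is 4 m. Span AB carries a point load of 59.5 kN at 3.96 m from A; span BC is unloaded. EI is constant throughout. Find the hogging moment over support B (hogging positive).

M_B = 46.95 kN·m

Insert a hinge at B; M_B is the redundant, and each span becomes simply supported.
Rotations at B on the released spans (each span's end-slope, ×1/EI):
  span AB: point load 59.5 at a = 3.96: Pab(L + a)/(6LEI) = 165.9/EI
  relative rotation θ_0 = (165.9 + 0)/EI = 165.9/EI
A unit hogging moment at B produces rotation L₁/(3EI) + L₂/(3EI) = 3.533/EI.
Compatibility: M_B·(L₁+L₂)/(3EI) = θ_0, giving M_B = 46.95 kN·m (hogging).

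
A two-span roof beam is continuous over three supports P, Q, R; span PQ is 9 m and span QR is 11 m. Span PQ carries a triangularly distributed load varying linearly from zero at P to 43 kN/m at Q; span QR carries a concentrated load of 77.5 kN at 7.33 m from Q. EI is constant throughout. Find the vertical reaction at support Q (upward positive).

Take M_Q as the redundant. Released structure: two simple spans PQ and QR with a hinge at Q.
End slopes at the hinge Q, treating each span as simply supported:
  span PQ: triangular load, peak 43: w₀L³/(45EI) = 696.6/EI
  span QR: point load 77.5 at a = 7.33: Pab(L + b)/(6LEI) = 463.4/EI
  relative rotation θ_0 = (696.6 + 463.4)/EI = 1160/EI
A unit hogging moment at Q produces rotation L₁/(3EI) + L₂/(3EI) = 6.667/EI.
Compatibility: M_Q·(L₁+L₂)/(3EI) = θ_0, giving M_Q = 174 kN·m (hogging).
Span PQ, ΣM about P with M_Q applied at Q: R_Q^{PQ}·9 = 1161 + 174, so R_Q^{PQ} = 148.3 kN and R_P = 193.5 − 148.3 = 45.17 kN.
Span QR, ΣM about R: R_Q^{QR}·11 = 284.4 + 174, so R_Q^{QR} = 41.68 kN and R_R = 77.5 − 41.68 = 35.82 kN.
R_Q = 148.3 + 41.68 = 190 kN.

R_Q = 190 kN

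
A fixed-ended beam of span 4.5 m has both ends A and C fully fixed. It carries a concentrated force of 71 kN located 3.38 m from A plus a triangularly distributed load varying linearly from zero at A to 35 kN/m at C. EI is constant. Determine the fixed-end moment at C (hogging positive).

M_C = 80.3 kN·m

Release both end moments; the primary structure is a simply-supported span AC with redundants M_A and M_C.
End rotations of the released simple span under the applied load (×1/EI):
  at A: point load 71 at a = 3.38: Pab(L + b)/(6LEI) = 55.95/EI
  at C: point load 71 at a = 3.38: Pab(L + a)/(6LEI) = 78.44/EI
  at A: triangular load, peak 35: 7w₀L³/(360EI) = 62.02/EI
  at C: triangular load, peak 35: w₀L³/(45EI) = 70.88/EI
  θ_A0 = 118/EI,  θ_C0 = 149.3/EI
Flexibility coefficients: a unit moment at one end gives L/(3EI) there and L/(6EI) at the far end, so f₁₁ = f₂₂ = 1.5/EI and f₁₂ = f₂₁ = 0.75/EI.
Compatibility — zero rotation at each built-in end:
  1.5 M_A + 0.75 M_C = 118
  0.75 M_A + 1.5 M_C = 149.3
Solving the pair gives M_A = 38.49 kN·m and M_C = 80.3 kN·m (hogging).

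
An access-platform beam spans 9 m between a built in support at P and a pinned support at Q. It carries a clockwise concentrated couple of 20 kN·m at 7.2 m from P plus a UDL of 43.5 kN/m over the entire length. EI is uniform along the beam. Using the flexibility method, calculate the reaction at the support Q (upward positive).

R_Q = 150 kN

Release the roller at Q. Primary structure: cantilever fixed at P.
Downward deflection at the released point Q due to the loads:
  clockwise couple 20 at a = 7.2: M₀a(2L − a)/(2EI) = 777.6/EI
  UDL 43.5: wL⁴/(8EI) = 35675/EI
  δ_0 = 36453/EI
Flexibility coefficient — unit upward force at Q: δ_{QQ} = L³/(3EI) = 243/EI.
The prop prevents deflection at Q: R_Q = δ_0/δ_{QQ} = 36453/243 = 150 kN.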